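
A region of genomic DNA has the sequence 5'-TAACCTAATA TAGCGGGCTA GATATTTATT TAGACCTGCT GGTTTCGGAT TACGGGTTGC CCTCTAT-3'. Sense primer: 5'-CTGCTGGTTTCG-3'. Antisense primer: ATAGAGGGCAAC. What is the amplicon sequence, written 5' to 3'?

The forward primer matches the template at positions 36–47.
Reverse complement of the reverse primer: GTTGCCCTCTAT. This occurs on the top strand at positions 56–67.
The product is the template from position 36 through 67 (32 bp).

5'-CTGCTGGTTTCGGATTACGGGTTGCCCTCTAT-3'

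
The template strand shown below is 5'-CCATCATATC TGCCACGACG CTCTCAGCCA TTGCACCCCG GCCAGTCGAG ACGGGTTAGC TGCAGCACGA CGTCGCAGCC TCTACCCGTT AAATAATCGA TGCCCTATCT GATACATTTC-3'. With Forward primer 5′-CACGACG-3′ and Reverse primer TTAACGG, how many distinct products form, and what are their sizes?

Two products: 79 bp, 27 bp

The forward primer CACGACG matches the top strand at positions 14–20, 66–72.
The reverse primer's reverse complement is CCGTTAA, matching at positions 86–92.
Each forward site pairs with the reverse site to give a product ending at position 92: sizes 79, 27 bp.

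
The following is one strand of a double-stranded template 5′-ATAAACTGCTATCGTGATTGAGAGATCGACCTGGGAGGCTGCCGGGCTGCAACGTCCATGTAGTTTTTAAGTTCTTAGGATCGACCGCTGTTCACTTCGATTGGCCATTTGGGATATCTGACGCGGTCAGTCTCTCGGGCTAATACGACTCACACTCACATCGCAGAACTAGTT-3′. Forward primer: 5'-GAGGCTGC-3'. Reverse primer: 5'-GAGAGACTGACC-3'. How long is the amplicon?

Scanning the template, GAGGCTGC occurs at positions 35–42; this primer anneals to the bottom strand there with its 3' end pointing downstream.
Taking the reverse complement of GAGAGACTGACC gives GGTCAGTCTCTC, found at positions 125–136 on the template; the primer anneals here to the top strand with its 3' end pointing upstream.
Amplicon spans positions 35–136: 102 bp.

102 bp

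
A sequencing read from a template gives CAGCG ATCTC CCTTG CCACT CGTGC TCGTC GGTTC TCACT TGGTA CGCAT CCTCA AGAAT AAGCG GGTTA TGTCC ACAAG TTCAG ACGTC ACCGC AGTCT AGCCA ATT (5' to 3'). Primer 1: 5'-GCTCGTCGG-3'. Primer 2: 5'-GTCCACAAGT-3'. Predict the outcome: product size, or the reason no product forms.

Primer 1 (GCTCGTCGG) matches the top strand at positions 24–32 (3' end points downstream).
Primer 2 (GTCCACAAGT) also matches the top strand directly, at positions 72–81 — its reverse complement ACTTGTGGAC is not present.
Both primers anneal to the bottom strand with 3' ends pointing the same way, so neither can prime synthesis back toward the other.

No product — both primers anneal to the same strand and extend in the same direction.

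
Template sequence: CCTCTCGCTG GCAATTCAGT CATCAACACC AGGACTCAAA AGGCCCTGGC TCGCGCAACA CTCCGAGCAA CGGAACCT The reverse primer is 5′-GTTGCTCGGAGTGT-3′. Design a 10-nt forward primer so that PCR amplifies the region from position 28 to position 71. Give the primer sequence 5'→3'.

5'-ACCAGGACTC-3'

The reverse primer's reverse complement ACACTCCGAGCAAC matches the template at positions 58–71; the product starts at position 28.
The forward primer is identical to the top strand over positions 28–37: ACCAGGACTC.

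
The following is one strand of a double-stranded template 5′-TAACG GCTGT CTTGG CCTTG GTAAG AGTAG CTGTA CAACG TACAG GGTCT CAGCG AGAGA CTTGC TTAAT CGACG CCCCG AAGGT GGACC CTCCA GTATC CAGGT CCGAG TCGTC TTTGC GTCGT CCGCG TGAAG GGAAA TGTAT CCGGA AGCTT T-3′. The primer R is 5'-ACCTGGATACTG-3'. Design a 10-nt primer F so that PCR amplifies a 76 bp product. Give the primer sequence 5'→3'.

The reverse primer's reverse complement CAGTATCCAGGT matches the template at positions 94–105, so the product ends at position 105.
A 76 bp product then starts at position 105 − 76 + 1 = 30.
The forward primer is identical to the top strand there: GCTGTACAAC.

5'-GCTGTACAAC-3'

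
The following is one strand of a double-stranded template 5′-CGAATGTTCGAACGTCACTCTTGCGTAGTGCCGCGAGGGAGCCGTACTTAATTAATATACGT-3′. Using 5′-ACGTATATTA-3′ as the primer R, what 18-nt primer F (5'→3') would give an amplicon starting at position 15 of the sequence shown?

5'-TCACTCTTGCGTAGTGCC-3'

The reverse primer's reverse complement TAATATACGT matches the template at positions 53–62; the product starts at position 15.
The forward primer is identical to the top strand over positions 15–32: TCACTCTTGCGTAGTGCC.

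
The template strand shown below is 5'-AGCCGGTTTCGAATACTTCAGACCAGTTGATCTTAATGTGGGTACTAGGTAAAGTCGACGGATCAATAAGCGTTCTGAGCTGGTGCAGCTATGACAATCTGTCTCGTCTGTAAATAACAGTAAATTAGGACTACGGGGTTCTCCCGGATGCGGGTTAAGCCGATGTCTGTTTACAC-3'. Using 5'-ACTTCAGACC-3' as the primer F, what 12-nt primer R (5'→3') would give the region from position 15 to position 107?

The product's 3' end on the top strand is position 107.
The reverse primer anneals to the top strand over positions 96–107, i.e. to AATCTGTCTCGT.
Its sequence written 5'→3' is the reverse complement: ACGAGACAGATT.

5'-ACGAGACAGATT-3'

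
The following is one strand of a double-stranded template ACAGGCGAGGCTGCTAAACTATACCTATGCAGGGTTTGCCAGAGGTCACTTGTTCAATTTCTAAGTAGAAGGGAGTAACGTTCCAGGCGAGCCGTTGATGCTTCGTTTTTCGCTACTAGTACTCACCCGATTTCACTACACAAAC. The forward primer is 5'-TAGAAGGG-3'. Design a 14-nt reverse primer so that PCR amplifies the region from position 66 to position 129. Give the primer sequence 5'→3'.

5'-CGGGTGAGTACTAG-3'

The product's 3' end on the top strand is position 129.
The reverse primer anneals to the top strand over positions 116–129, i.e. to CTAGTACTCACCCG.
Its sequence written 5'→3' is the reverse complement: CGGGTGAGTACTAG.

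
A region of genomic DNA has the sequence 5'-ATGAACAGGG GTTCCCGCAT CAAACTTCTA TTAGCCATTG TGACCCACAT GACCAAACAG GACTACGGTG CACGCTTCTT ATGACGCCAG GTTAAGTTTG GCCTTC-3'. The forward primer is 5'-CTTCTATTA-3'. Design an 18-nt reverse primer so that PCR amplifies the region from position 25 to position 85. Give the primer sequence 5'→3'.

The product's 3' end on the top strand is position 85.
The reverse primer anneals to the top strand over positions 68–85, i.e. to GTGCACGCTTCTTATGAC.
Its sequence written 5'→3' is the reverse complement: GTCATAAGAAGCGTGCAC.

5'-GTCATAAGAAGCGTGCAC-3'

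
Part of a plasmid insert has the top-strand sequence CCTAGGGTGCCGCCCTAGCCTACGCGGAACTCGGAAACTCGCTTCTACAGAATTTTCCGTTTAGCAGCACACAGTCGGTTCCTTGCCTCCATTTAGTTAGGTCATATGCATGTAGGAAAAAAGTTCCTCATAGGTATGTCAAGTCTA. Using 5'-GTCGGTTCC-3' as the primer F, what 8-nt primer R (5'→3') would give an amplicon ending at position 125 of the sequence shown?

5'-AACTTTTT-3'

The forward primer binds at positions 74–82; the product's 3' end on the top strand is position 125.
The reverse primer anneals to the top strand over positions 118–125, i.e. to AAAAAGTT.
Its sequence written 5'→3' is the reverse complement: AACTTTTT.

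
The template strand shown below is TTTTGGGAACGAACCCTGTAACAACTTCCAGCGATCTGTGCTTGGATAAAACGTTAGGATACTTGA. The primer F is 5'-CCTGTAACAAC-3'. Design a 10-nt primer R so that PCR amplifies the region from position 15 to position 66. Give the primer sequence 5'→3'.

5'-TCAAGTATCC-3'

The product's 3' end on the top strand is position 66.
The reverse primer anneals to the top strand over positions 57–66, i.e. to GGATACTTGA.
Its sequence written 5'→3' is the reverse complement: TCAAGTATCC.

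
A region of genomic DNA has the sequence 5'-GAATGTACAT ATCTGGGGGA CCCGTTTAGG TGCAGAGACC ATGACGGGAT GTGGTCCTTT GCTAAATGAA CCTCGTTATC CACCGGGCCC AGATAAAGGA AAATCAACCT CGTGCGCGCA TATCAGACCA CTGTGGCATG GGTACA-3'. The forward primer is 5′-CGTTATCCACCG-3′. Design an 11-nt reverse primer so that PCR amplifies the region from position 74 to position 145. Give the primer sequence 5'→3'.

5'-GTACCCATGCC-3'

The product's 3' end on the top strand is position 145.
The reverse primer anneals to the top strand over positions 135–145, i.e. to GGCATGGGTAC.
Its sequence written 5'→3' is the reverse complement: GTACCCATGCC.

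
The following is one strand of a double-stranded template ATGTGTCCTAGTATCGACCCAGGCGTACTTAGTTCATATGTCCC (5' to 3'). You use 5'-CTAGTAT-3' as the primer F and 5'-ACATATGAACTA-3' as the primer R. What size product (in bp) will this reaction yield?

Scanning the template, CTAGTAT occurs at positions 8–14; this primer anneals to the bottom strand there with its 3' end pointing downstream.
The reverse primer's reverse complement is TAGTTCATATGT, which matches the template at positions 30–41.
Product length = (reverse-primer end) − (forward-primer start) + 1 = 41 − 8 + 1 = 34 bp.

34 bp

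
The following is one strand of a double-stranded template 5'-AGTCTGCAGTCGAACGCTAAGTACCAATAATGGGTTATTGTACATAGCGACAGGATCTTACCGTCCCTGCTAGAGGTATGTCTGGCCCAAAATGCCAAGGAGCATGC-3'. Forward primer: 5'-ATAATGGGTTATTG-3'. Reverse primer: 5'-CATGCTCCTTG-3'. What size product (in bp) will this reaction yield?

Scanning the template, ATAATGGGTTATTG occurs at positions 27–40; this primer anneals to the bottom strand there with its 3' end pointing downstream.
Reverse complement of the reverse primer: CAAGGAGCATG. This occurs on the top strand at positions 96–106.
Amplicon spans positions 27–106: 80 bp.

80 bp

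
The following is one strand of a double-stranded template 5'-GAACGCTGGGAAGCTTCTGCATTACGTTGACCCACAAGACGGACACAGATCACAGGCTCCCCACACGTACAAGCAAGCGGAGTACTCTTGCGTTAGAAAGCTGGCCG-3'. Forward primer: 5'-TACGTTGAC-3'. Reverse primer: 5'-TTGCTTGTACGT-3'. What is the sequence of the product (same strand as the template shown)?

5'-TACGTTGACCCACAAGACGGACACAGATCACAGGCTCCCCACACGTACAAGCAA-3'

The forward primer matches the template at positions 23–31.
The reverse primer's reverse complement is ACGTACAAGCAA, which matches the template at positions 65–76.
The product is the template from position 23 through 76 (54 bp).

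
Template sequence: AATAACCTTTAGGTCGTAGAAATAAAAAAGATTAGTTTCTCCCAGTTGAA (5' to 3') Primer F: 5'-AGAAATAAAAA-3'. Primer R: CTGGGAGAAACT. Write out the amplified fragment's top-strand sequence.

5'-AGAAATAAAAAAGATTAGTTTCTCCCAG-3'

Scanning the template, AGAAATAAAAA occurs at positions 18–28; this primer anneals to the bottom strand there with its 3' end pointing downstream.
The reverse primer's reverse complement is AGTTTCTCCCAG, which matches the template at positions 34–45.
The product is the template from position 18 through 45 (28 bp).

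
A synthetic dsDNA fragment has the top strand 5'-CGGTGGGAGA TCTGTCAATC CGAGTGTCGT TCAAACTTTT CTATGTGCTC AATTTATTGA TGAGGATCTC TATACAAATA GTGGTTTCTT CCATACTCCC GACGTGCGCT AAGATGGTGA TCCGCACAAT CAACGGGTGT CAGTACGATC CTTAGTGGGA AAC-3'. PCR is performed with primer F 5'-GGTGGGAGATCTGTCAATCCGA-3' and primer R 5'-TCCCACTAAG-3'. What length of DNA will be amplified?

Scanning the template, GGTGGGAGATCTGTCAATCCGA occurs at positions 2–23; this primer anneals to the bottom strand there with its 3' end pointing downstream.
The reverse primer's reverse complement is CTTAGTGGGA, which matches the template at positions 151–160.
The product runs from position 2 to position 160, so its length is 160 − 2 + 1 = 159 bp.

159 bp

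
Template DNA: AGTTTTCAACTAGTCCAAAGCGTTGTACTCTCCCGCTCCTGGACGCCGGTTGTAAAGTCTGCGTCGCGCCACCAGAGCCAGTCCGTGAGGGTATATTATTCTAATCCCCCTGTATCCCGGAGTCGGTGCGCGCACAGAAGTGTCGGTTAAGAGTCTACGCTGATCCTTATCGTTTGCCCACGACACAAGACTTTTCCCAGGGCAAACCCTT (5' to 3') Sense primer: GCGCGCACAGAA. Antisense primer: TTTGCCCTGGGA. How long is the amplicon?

The forward primer matches the template at positions 128–139.
Reverse complement of the reverse primer: TCCCAGGGCAAA. This occurs on the top strand at positions 195–206.
Amplicon spans positions 128–206: 79 bp.

79 bp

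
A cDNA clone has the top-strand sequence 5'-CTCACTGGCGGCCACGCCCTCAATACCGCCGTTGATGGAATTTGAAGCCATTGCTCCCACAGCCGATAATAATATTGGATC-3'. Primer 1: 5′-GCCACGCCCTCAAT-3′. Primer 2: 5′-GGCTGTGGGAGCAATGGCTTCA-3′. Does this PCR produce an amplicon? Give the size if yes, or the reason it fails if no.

Primer 1 (GCCACGCCCTCAAT) matches the top strand at positions 11–24; it acts as a forward primer.
Primer 2's reverse complement is TGAAGCCATTGCTCCCACAGCC, matching the top strand at positions 43–64; it acts as a reverse primer.
The 3' ends face each other across positions 11–64, giving a 54 bp product.

Yes — a 54 bp product.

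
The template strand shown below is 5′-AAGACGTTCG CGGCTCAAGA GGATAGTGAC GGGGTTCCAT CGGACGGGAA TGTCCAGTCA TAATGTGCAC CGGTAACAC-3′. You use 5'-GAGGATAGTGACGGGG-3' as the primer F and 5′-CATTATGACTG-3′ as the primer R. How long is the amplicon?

47 bp

The forward primer matches the template at positions 19–34.
Reverse complement of the reverse primer: CAGTCATAATG. This occurs on the top strand at positions 55–65.
Product length = (reverse-primer end) − (forward-primer start) + 1 = 65 − 19 + 1 = 47 bp.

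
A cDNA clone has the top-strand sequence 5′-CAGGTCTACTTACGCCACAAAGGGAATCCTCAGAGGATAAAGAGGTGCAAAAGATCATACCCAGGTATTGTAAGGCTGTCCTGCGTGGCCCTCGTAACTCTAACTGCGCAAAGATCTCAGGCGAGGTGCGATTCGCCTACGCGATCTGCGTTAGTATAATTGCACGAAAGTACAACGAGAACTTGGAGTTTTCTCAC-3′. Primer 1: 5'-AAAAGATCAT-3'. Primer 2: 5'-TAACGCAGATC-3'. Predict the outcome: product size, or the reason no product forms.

Yes — a 105 bp product.

Primer 1 (AAAAGATCAT) matches the top strand at positions 49–58; it acts as a forward primer.
Primer 2's reverse complement is GATCTGCGTTA, matching the top strand at positions 143–153; it acts as a reverse primer.
The 3' ends face each other across positions 49–153, giving a 105 bp product.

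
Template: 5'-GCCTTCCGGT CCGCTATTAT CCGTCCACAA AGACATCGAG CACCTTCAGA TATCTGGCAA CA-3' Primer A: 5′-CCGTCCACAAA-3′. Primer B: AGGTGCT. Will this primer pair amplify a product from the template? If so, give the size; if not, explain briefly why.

Yes — a 25 bp product.

Primer A (CCGTCCACAAA) matches the top strand at positions 21–31; it acts as a forward primer.
Primer B's reverse complement is AGCACCT, matching the top strand at positions 39–45; it acts as a reverse primer.
The 3' ends face each other across positions 21–45, giving a 25 bp product.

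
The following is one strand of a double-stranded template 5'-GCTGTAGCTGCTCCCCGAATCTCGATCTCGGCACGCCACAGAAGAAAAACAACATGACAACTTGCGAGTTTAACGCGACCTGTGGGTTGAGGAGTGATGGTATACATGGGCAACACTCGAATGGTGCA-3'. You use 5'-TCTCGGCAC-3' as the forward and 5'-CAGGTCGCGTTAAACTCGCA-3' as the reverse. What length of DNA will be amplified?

57 bp

Forward primer TCTCGGCAC is found on the top strand at positions 26–34.
The reverse primer's reverse complement is TGCGAGTTTAACGCGACCTG, which matches the template at positions 63–82.
Amplicon spans positions 26–82: 57 bp.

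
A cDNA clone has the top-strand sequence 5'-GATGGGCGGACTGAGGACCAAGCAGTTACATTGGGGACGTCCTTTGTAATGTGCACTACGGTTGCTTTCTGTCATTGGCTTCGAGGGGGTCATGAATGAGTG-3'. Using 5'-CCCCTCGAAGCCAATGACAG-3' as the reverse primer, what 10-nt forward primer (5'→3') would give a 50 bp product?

5'-GTCCTTTGTA-3'

The reverse primer's reverse complement CTGTCATTGGCTTCGAGGGG matches the template at positions 69–88, so the product ends at position 88.
A 50 bp product then starts at position 88 − 50 + 1 = 39.
The forward primer is identical to the top strand there: GTCCTTTGTA.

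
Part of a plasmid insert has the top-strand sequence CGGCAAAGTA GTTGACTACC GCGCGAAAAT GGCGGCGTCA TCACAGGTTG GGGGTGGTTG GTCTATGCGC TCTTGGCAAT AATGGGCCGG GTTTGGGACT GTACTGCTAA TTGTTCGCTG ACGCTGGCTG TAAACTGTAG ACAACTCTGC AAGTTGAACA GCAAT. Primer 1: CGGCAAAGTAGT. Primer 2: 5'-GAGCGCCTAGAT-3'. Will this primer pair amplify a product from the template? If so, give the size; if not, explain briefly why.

Primer 2 (GAGCGCCTAGAT) does not match the top strand, and its reverse complement ATCTAGGCGCTC does not match either.
With no annealing site for primer 2, no amplification occurs.

No product — primer 2 has no binding site in the template.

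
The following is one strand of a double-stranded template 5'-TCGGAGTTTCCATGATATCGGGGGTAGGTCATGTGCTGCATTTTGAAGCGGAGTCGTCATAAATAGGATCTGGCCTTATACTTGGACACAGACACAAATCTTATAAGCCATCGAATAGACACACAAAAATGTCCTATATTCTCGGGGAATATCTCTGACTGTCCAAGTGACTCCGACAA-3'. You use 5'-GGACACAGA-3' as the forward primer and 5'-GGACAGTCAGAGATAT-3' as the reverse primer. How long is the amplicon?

The forward primer matches the template at positions 84–92.
Taking the reverse complement of GGACAGTCAGAGATAT gives ATATCTCTGACTGTCC, found at positions 149–164 on the template; the primer anneals here to the top strand with its 3' end pointing upstream.
Amplicon spans positions 84–164: 81 bp.

81 bp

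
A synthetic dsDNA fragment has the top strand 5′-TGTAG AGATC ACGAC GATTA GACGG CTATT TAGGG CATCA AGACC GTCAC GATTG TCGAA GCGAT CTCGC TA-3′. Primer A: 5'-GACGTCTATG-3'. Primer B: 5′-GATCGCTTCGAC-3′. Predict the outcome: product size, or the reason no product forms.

Primer A (GACGTCTATG) does not match the top strand, and its reverse complement CATAGACGTC does not match either.
With no annealing site for primer A, no amplification occurs.

No product — primer A has no binding site in the template.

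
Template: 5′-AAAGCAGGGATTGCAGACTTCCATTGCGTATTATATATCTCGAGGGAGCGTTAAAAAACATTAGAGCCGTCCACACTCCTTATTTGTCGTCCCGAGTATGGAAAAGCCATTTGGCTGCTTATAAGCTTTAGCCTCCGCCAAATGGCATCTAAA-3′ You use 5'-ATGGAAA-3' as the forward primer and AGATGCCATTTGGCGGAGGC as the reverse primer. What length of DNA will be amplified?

53 bp

Scanning the template, ATGGAAA occurs at positions 98–104; this primer anneals to the bottom strand there with its 3' end pointing downstream.
The reverse primer's reverse complement is GCCTCCGCCAAATGGCATCT, which matches the template at positions 131–150.
The product runs from position 98 to position 150, so its length is 150 − 98 + 1 = 53 bp.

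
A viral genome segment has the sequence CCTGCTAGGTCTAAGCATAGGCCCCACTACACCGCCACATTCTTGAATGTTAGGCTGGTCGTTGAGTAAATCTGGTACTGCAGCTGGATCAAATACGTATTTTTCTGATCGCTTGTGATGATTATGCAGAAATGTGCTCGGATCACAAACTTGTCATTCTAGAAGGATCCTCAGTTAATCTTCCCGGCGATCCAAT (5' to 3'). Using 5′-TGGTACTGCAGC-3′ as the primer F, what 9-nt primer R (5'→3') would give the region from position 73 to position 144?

The product's 3' end on the top strand is position 144.
The reverse primer anneals to the top strand over positions 136–144, i.e. to GCTCGGATC.
Its sequence written 5'→3' is the reverse complement: GATCCGAGC.

5'-GATCCGAGC-3'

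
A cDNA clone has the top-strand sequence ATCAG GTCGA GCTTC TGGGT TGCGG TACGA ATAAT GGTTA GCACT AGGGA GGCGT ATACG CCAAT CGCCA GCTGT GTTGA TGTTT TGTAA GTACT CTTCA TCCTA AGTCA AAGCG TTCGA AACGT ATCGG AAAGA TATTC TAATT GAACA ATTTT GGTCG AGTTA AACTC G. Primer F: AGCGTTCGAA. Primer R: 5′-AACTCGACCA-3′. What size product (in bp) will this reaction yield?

53 bp

Scanning the template, AGCGTTCGAA occurs at positions 112–121; this primer anneals to the bottom strand there with its 3' end pointing downstream.
The reverse primer's reverse complement is TGGTCGAGTT, which matches the template at positions 155–164.
The product runs from position 112 to position 164, so its length is 164 − 112 + 1 = 53 bp.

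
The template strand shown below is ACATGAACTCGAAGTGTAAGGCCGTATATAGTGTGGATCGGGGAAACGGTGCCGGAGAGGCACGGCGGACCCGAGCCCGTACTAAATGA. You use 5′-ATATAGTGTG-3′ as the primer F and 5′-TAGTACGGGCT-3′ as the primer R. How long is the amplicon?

59 bp

The forward primer matches the template at positions 26–35.
The reverse primer's reverse complement is AGCCCGTACTA, which matches the template at positions 74–84.
The product runs from position 26 to position 84, so its length is 84 − 26 + 1 = 59 bp.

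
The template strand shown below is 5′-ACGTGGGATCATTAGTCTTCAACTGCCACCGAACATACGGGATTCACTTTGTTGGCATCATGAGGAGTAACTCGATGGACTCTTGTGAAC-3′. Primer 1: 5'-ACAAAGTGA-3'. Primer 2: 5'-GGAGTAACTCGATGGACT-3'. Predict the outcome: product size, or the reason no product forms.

Primer 1 (ACAAAGTGA) has reverse complement TCACTTTGT, which matches the top strand at positions 44–52; primer 1 anneals to the top strand there with its 3' end pointing upstream toward position 44.
Primer 2 (GGAGTAACTCGATGGACT) matches the top strand directly at positions 64–81; it anneals to the bottom strand with its 3' end pointing downstream toward position 81.
The 3' ends diverge (primer 1 extends toward position 1, primer 2 toward position 90), so the primers never converge on a shared product.

No product — the primers' 3' ends point away from each other.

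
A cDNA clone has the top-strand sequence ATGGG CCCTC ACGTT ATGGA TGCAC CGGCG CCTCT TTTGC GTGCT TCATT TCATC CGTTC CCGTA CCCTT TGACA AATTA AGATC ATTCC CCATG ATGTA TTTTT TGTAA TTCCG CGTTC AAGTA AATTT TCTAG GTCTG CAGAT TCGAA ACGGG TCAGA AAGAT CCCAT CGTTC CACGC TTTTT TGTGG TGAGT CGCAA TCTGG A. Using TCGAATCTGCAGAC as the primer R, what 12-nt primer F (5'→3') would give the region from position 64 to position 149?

The reverse primer's reverse complement GTCTGCAGATTCGA matches the template at positions 136–149; the product starts at position 64.
The forward primer is identical to the top strand over positions 64–75: TACCCTTTGACA.

5'-TACCCTTTGACA-3'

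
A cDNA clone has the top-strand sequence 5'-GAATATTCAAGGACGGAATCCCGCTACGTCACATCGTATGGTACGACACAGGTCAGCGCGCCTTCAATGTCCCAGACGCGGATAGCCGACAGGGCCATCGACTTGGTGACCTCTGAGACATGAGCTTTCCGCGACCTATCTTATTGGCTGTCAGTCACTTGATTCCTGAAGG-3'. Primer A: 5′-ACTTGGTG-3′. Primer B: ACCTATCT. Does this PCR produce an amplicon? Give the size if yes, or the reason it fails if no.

Primer A (ACTTGGTG) matches the top strand at positions 101–108 (3' end points downstream).
Primer B (ACCTATCT) also matches the top strand directly, at positions 134–141 — its reverse complement AGATAGGT is not present.
Both primers anneal to the bottom strand with 3' ends pointing the same way, so neither can prime synthesis back toward the other.

No product — both primers anneal to the same strand and extend in the same direction.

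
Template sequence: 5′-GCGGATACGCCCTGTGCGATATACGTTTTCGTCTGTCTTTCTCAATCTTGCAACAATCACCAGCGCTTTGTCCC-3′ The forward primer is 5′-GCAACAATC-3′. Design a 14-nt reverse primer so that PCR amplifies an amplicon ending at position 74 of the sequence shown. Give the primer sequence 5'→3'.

5'-GGGACAAAGCGCTG-3'

The forward primer binds at positions 50–58; the product's 3' end on the top strand is position 74.
The reverse primer anneals to the top strand over positions 61–74, i.e. to CAGCGCTTTGTCCC.
Its sequence written 5'→3' is the reverse complement: GGGACAAAGCGCTG.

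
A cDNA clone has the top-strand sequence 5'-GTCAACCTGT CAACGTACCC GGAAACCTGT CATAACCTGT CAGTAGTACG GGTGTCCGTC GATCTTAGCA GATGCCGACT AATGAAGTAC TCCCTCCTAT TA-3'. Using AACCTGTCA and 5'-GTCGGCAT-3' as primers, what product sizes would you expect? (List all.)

The forward primer AACCTGTCA matches the top strand at positions 4–12, 24–32, 34–42.
The reverse primer's reverse complement is ATGCCGAC, matching at positions 72–79.
Each forward site pairs with the reverse site to give a product ending at position 79: sizes 76, 56, 46 bp.

76 bp, 56 bp, 46 bp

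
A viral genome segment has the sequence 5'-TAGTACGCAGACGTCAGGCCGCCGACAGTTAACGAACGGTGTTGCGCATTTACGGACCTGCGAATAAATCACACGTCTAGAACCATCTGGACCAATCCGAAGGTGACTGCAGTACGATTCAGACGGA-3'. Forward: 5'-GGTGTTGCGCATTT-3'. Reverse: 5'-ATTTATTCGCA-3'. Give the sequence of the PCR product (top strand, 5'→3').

Scanning the template, GGTGTTGCGCATTT occurs at positions 38–51; this primer anneals to the bottom strand there with its 3' end pointing downstream.
Reverse complement of the reverse primer: TGCGAATAAAT. This occurs on the top strand at positions 59–69.
The product is the template from position 38 through 69 (32 bp).

5'-GGTGTTGCGCATTTACGGACCTGCGAATAAAT-3'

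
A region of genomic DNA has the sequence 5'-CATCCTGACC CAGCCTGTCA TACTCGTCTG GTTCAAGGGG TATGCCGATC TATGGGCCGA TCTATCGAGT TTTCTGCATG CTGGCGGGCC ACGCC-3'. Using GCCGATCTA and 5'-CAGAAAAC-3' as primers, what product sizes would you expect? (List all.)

The forward primer GCCGATCTA matches the top strand at positions 44–52, 56–64.
The reverse primer's reverse complement is GTTTTCTG, matching at positions 69–76.
Each forward site pairs with the reverse site to give a product ending at position 76: sizes 33, 21 bp.

33 bp, 21 bp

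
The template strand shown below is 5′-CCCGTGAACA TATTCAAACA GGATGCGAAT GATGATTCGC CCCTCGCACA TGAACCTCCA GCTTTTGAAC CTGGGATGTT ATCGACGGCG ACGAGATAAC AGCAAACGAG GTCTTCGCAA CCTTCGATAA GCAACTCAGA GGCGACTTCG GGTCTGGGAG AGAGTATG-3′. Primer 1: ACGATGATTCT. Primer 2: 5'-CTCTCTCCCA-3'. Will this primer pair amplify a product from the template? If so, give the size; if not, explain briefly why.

Primer 1 (ACGATGATTCT) does not match the top strand, and its reverse complement AGAATCATCGT does not match either.
With no annealing site for primer 1, no amplification occurs.

No product — primer 1 has no binding site in the template.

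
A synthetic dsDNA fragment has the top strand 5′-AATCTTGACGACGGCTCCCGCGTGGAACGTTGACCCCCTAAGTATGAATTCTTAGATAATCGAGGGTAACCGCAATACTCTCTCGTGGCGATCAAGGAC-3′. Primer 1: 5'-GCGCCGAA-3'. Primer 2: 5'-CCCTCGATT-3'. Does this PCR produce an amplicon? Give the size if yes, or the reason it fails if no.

Primer 1 (GCGCCGAA) does not match the top strand, and its reverse complement TTCGGCGC does not match either.
With no annealing site for primer 1, no amplification occurs.

No product — primer 1 has no binding site in the template.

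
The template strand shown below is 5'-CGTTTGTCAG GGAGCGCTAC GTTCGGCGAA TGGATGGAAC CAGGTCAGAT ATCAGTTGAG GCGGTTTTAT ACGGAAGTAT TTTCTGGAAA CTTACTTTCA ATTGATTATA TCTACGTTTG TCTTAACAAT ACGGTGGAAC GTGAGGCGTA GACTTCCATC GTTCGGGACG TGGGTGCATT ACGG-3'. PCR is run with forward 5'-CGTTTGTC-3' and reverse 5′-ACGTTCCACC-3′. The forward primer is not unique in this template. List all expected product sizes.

The forward primer CGTTTGTC matches the top strand at positions 1–8, 115–122.
The reverse primer's reverse complement is GGTGGAACGT, matching at positions 133–142.
Each forward site pairs with the reverse site to give a product ending at position 142: sizes 142, 28 bp.

142 bp, 28 bp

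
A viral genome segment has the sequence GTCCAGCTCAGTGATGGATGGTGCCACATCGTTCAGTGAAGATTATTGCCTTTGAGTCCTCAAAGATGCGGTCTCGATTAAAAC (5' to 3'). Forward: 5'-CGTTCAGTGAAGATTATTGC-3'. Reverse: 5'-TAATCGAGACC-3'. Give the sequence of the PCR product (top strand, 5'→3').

5'-CGTTCAGTGAAGATTATTGCCTTTGAGTCCTCAAAGATGCGGTCTCGATTA-3'

The forward primer matches the template at positions 30–49.
The reverse primer's reverse complement is GGTCTCGATTA, which matches the template at positions 70–80.
The product is the template from position 30 through 80 (51 bp).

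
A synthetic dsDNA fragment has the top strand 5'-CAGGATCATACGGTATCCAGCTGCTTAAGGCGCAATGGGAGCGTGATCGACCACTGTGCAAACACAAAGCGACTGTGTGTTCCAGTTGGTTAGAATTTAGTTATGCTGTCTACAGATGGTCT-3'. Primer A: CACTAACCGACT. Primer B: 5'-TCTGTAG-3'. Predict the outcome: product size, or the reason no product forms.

No product — primer A has no binding site in the template.

Primer A (CACTAACCGACT) does not match the top strand, and its reverse complement AGTCGGTTAGTG does not match either.
With no annealing site for primer A, no amplification occurs.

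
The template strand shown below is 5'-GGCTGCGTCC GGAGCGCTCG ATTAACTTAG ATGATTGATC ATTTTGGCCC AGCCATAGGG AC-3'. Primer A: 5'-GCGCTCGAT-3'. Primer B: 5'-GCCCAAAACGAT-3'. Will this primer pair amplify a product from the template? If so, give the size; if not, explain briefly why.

No product — primer B has no binding site in the template.

Primer B (GCCCAAAACGAT) does not match the top strand, and its reverse complement ATCGTTTTGGGC does not match either.
With no annealing site for primer B, no amplification occurs.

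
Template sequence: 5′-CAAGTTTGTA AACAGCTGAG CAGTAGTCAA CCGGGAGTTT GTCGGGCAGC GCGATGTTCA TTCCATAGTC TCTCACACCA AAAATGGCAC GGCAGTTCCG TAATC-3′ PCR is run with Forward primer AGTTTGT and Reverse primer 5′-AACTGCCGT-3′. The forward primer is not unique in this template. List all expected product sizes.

95 bp, 62 bp

The forward primer AGTTTGT matches the top strand at positions 3–9, 36–42.
The reverse primer's reverse complement is ACGGCAGTT, matching at positions 89–97.
Each forward site pairs with the reverse site to give a product ending at position 97: sizes 95, 62 bp.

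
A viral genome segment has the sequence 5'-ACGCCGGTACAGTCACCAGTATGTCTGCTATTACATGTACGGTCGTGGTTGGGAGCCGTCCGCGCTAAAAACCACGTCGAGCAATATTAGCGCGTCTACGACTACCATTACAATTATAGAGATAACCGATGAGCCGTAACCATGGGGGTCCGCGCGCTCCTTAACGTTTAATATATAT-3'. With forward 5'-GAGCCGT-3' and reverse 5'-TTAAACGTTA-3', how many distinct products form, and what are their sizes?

Two products: 119 bp, 41 bp

The forward primer GAGCCGT matches the top strand at positions 53–59, 131–137.
The reverse primer's reverse complement is TAACGTTTAA, matching at positions 162–171.
Each forward site pairs with the reverse site to give a product ending at position 171: sizes 119, 41 bp.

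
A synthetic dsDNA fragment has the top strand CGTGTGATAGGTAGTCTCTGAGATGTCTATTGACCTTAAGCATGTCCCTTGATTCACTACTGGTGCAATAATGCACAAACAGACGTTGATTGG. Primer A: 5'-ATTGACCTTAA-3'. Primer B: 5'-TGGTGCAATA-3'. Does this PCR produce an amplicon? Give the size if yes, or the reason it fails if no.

Primer A (ATTGACCTTAA) matches the top strand at positions 29–39 (3' end points downstream).
Primer B (TGGTGCAATA) also matches the top strand directly, at positions 61–70 — its reverse complement TATTGCACCA is not present.
Both primers anneal to the bottom strand with 3' ends pointing the same way, so neither can prime synthesis back toward the other.

No product — both primers anneal to the same strand and extend in the same direction.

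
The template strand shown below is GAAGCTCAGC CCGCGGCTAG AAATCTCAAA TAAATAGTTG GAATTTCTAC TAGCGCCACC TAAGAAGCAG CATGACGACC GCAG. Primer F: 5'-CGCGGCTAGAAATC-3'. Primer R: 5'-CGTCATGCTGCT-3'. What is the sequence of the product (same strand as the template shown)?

5'-CGCGGCTAGAAATCTCAAATAAATAGTTGGAATTTCTACTAGCGCCACCTAAGAAGCAGCATGACG-3'

The forward primer matches the template at positions 12–25.
The reverse primer's reverse complement is AGCAGCATGACG, which matches the template at positions 66–77.
The product is the template from position 12 through 77 (66 bp).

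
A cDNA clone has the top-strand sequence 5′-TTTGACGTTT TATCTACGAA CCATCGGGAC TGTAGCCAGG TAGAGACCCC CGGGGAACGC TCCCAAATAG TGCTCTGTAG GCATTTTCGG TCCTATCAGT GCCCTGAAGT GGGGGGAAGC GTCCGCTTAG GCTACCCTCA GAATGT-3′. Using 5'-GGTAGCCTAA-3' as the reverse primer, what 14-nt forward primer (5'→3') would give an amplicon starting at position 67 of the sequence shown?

5'-ATAGTGCTCTGTAG-3'

The reverse primer's reverse complement TTAGGCTACC matches the template at positions 127–136; the product starts at position 67.
The forward primer is identical to the top strand over positions 67–80: ATAGTGCTCTGTAG.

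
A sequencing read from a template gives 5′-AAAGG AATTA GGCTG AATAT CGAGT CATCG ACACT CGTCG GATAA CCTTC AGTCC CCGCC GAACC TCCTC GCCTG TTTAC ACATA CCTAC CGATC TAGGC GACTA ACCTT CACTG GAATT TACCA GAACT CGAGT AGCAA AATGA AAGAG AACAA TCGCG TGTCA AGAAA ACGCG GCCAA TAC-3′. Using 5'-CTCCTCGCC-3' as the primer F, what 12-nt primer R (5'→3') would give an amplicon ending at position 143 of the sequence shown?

5'-ATTTTGCTACTC-3'

The forward primer binds at positions 65–73; the product's 3' end on the top strand is position 143.
The reverse primer anneals to the top strand over positions 132–143, i.e. to GAGTAGCAAAAT.
Its sequence written 5'→3' is the reverse complement: ATTTTGCTACTC.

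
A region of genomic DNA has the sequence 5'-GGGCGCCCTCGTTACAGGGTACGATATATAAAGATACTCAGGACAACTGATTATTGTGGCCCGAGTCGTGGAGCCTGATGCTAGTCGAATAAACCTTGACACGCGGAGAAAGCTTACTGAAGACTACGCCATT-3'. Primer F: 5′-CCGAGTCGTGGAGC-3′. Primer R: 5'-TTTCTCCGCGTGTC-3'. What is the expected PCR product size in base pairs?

51 bp

The forward primer matches the template at positions 61–74.
Reverse complement of the reverse primer: GACACGCGGAGAAA. This occurs on the top strand at positions 98–111.
Amplicon spans positions 61–111: 51 bp.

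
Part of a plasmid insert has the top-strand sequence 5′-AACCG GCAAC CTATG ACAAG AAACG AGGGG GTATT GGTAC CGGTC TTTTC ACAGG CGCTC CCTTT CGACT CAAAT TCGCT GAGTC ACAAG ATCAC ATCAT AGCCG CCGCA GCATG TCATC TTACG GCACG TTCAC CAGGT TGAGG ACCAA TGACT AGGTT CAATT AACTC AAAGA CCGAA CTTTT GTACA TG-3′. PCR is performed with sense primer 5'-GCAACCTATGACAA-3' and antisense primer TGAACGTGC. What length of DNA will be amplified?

The forward primer matches the template at positions 6–19.
The reverse primer's reverse complement is GCACGTTCA, which matches the template at positions 126–134.
Product length = (reverse-primer end) − (forward-primer start) + 1 = 134 − 6 + 1 = 129 bp.

129 bp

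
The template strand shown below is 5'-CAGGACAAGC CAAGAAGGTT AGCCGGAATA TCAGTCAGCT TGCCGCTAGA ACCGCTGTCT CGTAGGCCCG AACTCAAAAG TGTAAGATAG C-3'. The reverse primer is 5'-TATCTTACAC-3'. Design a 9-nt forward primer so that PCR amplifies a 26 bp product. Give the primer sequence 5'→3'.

5'-AGGCCCGAA-3'

The reverse primer's reverse complement GTGTAAGATA matches the template at positions 80–89, so the product ends at position 89.
A 26 bp product then starts at position 89 − 26 + 1 = 64.
The forward primer is identical to the top strand there: AGGCCCGAA.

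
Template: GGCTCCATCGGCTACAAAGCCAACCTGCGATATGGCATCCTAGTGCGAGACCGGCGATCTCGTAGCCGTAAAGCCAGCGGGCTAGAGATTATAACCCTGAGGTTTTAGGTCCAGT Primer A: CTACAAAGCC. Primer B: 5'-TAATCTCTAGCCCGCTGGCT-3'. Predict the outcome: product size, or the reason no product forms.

Yes — an 80 bp product.

Primer A (CTACAAAGCC) matches the top strand at positions 12–21; it acts as a forward primer.
Primer B's reverse complement is AGCCAGCGGGCTAGAGATTA, matching the top strand at positions 72–91; it acts as a reverse primer.
The 3' ends face each other across positions 12–91, giving an 80 bp product.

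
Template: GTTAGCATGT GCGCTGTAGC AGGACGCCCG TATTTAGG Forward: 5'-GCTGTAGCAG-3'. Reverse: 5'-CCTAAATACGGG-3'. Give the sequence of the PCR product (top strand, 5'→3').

5'-GCTGTAGCAGGACGCCCGTATTTAGG-3'

The forward primer matches the template at positions 13–22.
Reverse complement of the reverse primer: CCCGTATTTAGG. This occurs on the top strand at positions 27–38.
The product is the template from position 13 through 38 (26 bp).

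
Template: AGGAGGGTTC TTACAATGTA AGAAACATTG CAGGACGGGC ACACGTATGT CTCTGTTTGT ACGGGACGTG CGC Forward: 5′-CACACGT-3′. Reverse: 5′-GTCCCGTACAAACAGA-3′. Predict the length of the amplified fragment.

28 bp

Scanning the template, CACACGT occurs at positions 40–46; this primer anneals to the bottom strand there with its 3' end pointing downstream.
The reverse primer's reverse complement is TCTGTTTGTACGGGAC, which matches the template at positions 52–67.
The product runs from position 40 to position 67, so its length is 67 − 40 + 1 = 28 bp.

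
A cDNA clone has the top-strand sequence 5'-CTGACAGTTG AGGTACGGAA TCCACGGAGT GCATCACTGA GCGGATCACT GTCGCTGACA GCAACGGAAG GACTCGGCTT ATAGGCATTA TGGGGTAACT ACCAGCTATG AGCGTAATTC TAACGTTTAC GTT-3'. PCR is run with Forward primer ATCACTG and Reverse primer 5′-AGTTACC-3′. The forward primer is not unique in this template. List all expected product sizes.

68 bp, 56 bp

The forward primer ATCACTG matches the top strand at positions 33–39, 45–51.
The reverse primer's reverse complement is GGTAACT, matching at positions 94–100.
Each forward site pairs with the reverse site to give a product ending at position 100: sizes 68, 56 bp.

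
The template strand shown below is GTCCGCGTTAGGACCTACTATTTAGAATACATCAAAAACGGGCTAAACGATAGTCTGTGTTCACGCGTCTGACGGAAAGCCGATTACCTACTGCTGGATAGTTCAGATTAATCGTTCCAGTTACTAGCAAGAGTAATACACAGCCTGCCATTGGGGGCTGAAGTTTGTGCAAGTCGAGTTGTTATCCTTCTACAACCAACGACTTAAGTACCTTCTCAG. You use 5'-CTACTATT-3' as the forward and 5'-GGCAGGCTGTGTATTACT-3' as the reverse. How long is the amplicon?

The forward primer matches the template at positions 15–22.
Reverse complement of the reverse primer: AGTAATACACAGCCTGCC. This occurs on the top strand at positions 132–149.
Product length = (reverse-primer end) − (forward-primer start) + 1 = 149 − 15 + 1 = 135 bp.

135 bp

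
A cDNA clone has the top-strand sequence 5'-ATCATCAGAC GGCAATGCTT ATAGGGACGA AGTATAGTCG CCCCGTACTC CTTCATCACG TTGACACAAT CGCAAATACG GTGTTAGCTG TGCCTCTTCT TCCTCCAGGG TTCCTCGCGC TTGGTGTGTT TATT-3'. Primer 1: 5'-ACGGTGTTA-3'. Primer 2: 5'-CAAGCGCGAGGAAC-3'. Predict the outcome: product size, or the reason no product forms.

Yes — a 46 bp product.

Primer 1 (ACGGTGTTA) matches the top strand at positions 78–86; it acts as a forward primer.
Primer 2's reverse complement is GTTCCTCGCGCTTG, matching the top strand at positions 110–123; it acts as a reverse primer.
The 3' ends face each other across positions 78–123, giving a 46 bp product.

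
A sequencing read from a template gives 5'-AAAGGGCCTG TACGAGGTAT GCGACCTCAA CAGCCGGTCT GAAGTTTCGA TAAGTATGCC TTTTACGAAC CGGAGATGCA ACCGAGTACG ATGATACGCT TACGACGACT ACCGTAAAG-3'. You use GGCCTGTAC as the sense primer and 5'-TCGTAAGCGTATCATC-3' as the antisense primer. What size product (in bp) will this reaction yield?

101 bp

The forward primer matches the template at positions 5–13.
Reverse complement of the reverse primer: GATGATACGCTTACGA. This occurs on the top strand at positions 90–105.
Amplicon spans positions 5–105: 101 bp.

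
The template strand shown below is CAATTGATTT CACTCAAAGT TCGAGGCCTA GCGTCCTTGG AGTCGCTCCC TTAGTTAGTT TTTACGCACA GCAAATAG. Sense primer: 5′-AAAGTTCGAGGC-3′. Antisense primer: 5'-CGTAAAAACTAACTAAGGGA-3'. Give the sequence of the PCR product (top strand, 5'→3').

Scanning the template, AAAGTTCGAGGC occurs at positions 16–27; this primer anneals to the bottom strand there with its 3' end pointing downstream.
Reverse complement of the reverse primer: TCCCTTAGTTAGTTTTTACG. This occurs on the top strand at positions 47–66.
The product is the template from position 16 through 66 (51 bp).

5'-AAAGTTCGAGGCCTAGCGTCCTTGGAGTCGCTCCCTTAGTTAGTTTTTACG-3'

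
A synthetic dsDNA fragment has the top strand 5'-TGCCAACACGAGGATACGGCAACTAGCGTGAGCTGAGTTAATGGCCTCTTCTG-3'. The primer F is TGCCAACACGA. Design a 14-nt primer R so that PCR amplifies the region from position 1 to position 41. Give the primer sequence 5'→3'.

The product's 3' end on the top strand is position 41.
The reverse primer anneals to the top strand over positions 28–41, i.e. to GTGAGCTGAGTTAA.
Its sequence written 5'→3' is the reverse complement: TTAACTCAGCTCAC.

5'-TTAACTCAGCTCAC-3'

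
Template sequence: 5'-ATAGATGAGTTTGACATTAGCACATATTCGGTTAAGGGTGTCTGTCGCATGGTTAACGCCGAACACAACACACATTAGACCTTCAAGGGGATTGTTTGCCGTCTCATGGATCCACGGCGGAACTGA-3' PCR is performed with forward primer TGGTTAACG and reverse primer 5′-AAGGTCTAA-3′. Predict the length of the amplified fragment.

The forward primer matches the template at positions 50–58.
Taking the reverse complement of AAGGTCTAA gives TTAGACCTT, found at positions 75–83 on the template; the primer anneals here to the top strand with its 3' end pointing upstream.
Amplicon spans positions 50–83: 34 bp.

34 bp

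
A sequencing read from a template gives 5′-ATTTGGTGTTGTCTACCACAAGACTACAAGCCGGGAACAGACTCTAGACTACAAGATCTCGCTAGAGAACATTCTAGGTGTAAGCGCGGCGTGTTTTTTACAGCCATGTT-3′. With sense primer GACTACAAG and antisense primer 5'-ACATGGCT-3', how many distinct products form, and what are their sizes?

Two products: 88 bp, 63 bp

The forward primer GACTACAAG matches the top strand at positions 22–30, 47–55.
The reverse primer's reverse complement is AGCCATGT, matching at positions 102–109.
Each forward site pairs with the reverse site to give a product ending at position 109: sizes 88, 63 bp.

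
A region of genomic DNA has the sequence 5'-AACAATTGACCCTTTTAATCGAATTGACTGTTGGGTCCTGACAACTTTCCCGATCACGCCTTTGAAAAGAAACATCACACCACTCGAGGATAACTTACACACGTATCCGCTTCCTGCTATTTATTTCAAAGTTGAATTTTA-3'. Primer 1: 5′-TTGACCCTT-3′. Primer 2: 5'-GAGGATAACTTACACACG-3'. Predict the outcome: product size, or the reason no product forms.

No product — both primers anneal to the same strand and extend in the same direction.

Primer 1 (TTGACCCTT) matches the top strand at positions 6–14 (3' end points downstream).
Primer 2 (GAGGATAACTTACACACG) also matches the top strand directly, at positions 86–103 — its reverse complement CGTGTGTAAGTTATCCTC is not present.
Both primers anneal to the bottom strand with 3' ends pointing the same way, so neither can prime synthesis back toward the other.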